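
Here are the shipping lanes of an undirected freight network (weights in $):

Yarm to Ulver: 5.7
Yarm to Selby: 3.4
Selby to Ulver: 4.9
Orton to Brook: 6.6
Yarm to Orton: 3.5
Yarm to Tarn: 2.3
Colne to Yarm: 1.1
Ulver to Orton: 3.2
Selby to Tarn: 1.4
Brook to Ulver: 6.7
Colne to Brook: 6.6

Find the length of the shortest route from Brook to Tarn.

$10

Candidate routes:
Brook → Orton → Yarm → Tarn: 6.6+3.5+2.3 = 12.4
Brook → Colne → Yarm → Tarn: 6.6+1.1+2.3 = 10
Brook → Colne → Yarm → Selby → Tarn: 6.6+1.1+3.4+1.4 = 12.5
Cheapest is Brook → Colne → Yarm → Tarn at $10.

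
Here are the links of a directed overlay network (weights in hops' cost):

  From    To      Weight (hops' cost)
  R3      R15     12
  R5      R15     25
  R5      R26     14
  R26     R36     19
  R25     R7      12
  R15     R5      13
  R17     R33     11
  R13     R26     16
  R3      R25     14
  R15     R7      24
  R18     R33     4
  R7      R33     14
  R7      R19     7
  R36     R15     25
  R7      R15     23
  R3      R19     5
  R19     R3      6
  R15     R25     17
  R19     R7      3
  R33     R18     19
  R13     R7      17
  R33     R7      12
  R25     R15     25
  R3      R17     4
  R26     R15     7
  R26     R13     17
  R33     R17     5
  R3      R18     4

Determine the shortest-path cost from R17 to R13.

90 hops' cost

Running Dijkstra from R17:
R17: 0
R33: 11  (via R17)
R7: 23  (via R33)
R18: 30  (via R33)
R19: 30  (via R7)
R3: 36  (via R19)
R15: 46  (via R7)
R25: 50  (via R3)
R5: 59  (via R15)
R26: 73  (via R5)
R13: 90  (via R26)
Shortest route: R17–R33–R7–R15–R5–R26–R13 = 90 hops' cost.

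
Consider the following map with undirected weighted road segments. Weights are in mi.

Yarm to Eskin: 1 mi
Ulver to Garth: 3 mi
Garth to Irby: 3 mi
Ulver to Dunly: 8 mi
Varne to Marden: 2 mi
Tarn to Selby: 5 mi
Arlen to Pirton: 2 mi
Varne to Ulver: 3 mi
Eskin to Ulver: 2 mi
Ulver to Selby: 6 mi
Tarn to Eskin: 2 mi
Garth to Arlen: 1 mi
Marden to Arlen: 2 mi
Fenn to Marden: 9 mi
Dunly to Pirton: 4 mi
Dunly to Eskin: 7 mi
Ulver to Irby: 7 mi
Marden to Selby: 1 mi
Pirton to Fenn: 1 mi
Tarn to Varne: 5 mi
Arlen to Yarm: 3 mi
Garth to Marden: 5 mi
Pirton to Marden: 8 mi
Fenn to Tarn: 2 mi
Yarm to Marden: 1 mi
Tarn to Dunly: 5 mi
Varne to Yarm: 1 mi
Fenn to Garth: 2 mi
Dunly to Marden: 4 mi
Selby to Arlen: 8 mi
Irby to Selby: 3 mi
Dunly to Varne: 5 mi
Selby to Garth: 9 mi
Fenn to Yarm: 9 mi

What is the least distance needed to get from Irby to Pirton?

Candidate routes:
Irby → Garth → Arlen → Pirton: 3+1+2 = 6
Irby → Selby → Marden → Arlen → Garth → Fenn → Pirton: 3+1+2+1+2+1 = 10
Irby → Selby → Marden → Arlen → Pirton: 3+1+2+2 = 8
The minimum is 6 mi via Irby → Garth → Arlen → Pirton.

6 mi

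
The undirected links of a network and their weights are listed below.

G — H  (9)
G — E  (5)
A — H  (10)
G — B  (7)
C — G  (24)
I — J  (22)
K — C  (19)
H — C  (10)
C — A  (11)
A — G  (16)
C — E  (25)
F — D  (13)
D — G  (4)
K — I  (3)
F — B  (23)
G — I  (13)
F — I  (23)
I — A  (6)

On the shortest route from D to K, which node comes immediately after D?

G

Candidate routes:
D–G–H–A–I–K: 4+9+10+6+3 = 32
D–G–A–I–K: 4+16+6+3 = 29
D–G–I–K: 4+13+3 = 20
The minimum is 20 via D–G–I–K.
So from D the first move is to G.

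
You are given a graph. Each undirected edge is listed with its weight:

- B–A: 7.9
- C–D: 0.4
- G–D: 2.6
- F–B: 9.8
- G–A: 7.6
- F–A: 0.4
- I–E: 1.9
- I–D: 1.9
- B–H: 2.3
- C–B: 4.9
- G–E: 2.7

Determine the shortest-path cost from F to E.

10.7

Running Dijkstra from F:
F: 0
A: 0.4  (via F)
G: 8  (via A)
B: 8.3  (via A)
D: 10.6  (via G)
H: 10.6  (via B)
E: 10.7  (via G)
Shortest route: F–A–G–E = 10.7.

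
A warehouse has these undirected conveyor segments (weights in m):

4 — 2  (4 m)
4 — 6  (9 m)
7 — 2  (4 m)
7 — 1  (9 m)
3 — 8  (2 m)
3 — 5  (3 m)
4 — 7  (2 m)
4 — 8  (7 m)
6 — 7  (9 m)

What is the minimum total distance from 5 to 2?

16 m

Compare a few routes:
5–3–8–4–7–2: 3+2+7+2+4 = 18
5–3–8–4–2: 3+2+7+4 = 16
Cheapest is 5–3–8–4–2 at 16 m.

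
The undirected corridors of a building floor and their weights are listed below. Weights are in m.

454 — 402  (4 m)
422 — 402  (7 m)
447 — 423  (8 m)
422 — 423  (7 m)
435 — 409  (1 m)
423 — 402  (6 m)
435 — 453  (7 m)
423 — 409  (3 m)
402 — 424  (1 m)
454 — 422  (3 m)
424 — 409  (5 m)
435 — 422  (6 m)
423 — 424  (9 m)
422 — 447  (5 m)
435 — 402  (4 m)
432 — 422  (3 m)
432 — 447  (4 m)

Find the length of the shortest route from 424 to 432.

11 m

Shortest distances from 424:
424: 0
402: 1  (via 424)
409: 5  (via 424)
435: 5  (via 402)
454: 5  (via 402)
423: 7  (via 402)
422: 8  (via 402)
432: 11  (via 422)
Shortest route: 424 → 402 → 422 → 432 = 11 m.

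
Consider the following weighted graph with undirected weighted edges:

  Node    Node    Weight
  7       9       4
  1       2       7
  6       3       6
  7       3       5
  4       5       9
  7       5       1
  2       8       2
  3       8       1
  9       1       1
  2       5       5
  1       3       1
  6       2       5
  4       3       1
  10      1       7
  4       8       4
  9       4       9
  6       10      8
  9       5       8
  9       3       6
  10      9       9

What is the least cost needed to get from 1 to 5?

Shortest distances from 1:
1: 0
3: 1  (via 1)
9: 1  (via 1)
4: 2  (via 3)
8: 2  (via 3)
2: 4  (via 8)
7: 5  (via 9)
5: 6  (via 7)
Shortest route: 1 → 9 → 7 → 5 = 6.

6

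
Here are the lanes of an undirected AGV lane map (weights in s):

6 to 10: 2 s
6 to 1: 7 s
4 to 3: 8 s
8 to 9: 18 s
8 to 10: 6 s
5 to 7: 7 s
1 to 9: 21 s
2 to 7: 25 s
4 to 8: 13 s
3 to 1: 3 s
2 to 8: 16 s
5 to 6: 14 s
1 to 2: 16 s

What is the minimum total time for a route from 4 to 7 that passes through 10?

Best 4 to 10: 4 → 8 → 10 costing 19
Best 10 to 7: 10 → 6 → 5 → 7 costing 23
Total via 10: 19 + 23 = 42 s.

42 s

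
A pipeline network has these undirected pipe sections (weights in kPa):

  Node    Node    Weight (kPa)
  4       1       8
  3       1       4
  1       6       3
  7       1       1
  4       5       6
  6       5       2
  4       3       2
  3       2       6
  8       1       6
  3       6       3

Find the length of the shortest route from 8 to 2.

Candidate routes:
8 → 1 → 3 → 2: 6+4+6 = 16
8 → 1 → 6 → 3 → 2: 6+3+3+6 = 18
The minimum is 16 kPa via 8 → 1 → 3 → 2.

16 kPa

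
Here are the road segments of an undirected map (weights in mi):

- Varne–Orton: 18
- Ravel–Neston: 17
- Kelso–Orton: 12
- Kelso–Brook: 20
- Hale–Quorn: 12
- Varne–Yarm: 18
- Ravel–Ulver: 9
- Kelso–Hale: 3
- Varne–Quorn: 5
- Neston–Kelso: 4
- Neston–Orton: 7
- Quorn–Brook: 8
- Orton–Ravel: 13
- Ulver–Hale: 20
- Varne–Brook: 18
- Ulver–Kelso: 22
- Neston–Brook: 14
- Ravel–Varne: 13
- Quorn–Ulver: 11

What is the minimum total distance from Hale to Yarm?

Settle nodes by increasing distance from Hale:
Hale: 0
Kelso: 3  (via Hale)
Neston: 7  (via Kelso)
Quorn: 12  (via Hale)
Orton: 14  (via Neston)
Varne: 17  (via Quorn)
Brook: 20  (via Quorn)
Ulver: 20  (via Hale)
Ravel: 24  (via Neston)
Yarm: 35  (via Varne)
Shortest route: Hale–Quorn–Varne–Yarm = 35 mi.

35 mi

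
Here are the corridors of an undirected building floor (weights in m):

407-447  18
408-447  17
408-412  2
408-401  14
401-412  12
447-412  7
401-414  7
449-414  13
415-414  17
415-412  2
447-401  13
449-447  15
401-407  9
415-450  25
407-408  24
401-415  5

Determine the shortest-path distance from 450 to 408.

29 m

Candidate routes:
450 - 415 - 412 - 408: 25+2+2 = 29
450 - 415 - 401 - 408: 25+5+14 = 44
450 - 415 - 401 - 412 - 408: 25+5+12+2 = 44
450 - 415 - 412 - 447 - 408: 25+2+7+17 = 51
The minimum is 29 m via 450 - 415 - 412 - 408.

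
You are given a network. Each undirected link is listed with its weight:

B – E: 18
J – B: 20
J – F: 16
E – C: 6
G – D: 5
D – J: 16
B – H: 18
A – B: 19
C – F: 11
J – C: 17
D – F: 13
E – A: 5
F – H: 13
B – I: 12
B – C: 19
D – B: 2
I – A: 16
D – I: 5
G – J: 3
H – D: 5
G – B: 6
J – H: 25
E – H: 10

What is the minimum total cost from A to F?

Candidate routes:
A - E - C - F: 5+6+11 = 22
A - E - H - F: 5+10+13 = 28
Cheapest is A - E - C - F at 22.

22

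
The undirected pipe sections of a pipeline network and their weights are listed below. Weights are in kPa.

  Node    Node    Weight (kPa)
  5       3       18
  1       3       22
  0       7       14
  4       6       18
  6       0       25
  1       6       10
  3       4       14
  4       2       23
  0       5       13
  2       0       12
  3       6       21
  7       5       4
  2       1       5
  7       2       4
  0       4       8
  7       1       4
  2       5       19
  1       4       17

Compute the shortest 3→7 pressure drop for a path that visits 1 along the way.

26 kPa

Shortest 3→1: 3–1 = 22
Shortest 1→7: 1–7 = 4
Total via 1: 22 + 4 = 26 kPa.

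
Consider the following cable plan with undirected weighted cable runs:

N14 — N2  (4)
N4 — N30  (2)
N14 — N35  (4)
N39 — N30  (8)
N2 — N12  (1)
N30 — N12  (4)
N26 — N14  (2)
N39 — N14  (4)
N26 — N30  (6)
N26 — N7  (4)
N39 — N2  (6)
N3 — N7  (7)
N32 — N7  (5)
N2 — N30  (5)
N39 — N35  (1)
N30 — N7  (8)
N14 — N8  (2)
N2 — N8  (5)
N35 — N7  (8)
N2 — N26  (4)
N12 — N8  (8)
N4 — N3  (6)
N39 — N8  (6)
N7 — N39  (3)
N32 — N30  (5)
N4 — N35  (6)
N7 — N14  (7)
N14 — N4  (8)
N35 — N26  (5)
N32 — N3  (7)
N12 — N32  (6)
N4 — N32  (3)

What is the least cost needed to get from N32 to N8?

Settle nodes by increasing distance from N32:
N32: 0
N4: 3  (via N32)
N30: 5  (via N32)
N7: 5  (via N32)
N12: 6  (via N32)
N3: 7  (via N32)
N2: 7  (via N12)
N39: 8  (via N7)
N35: 9  (via N4)
N26: 9  (via N7)
N14: 11  (via N4)
N8: 12  (via N2)
Shortest route: N32 → N12 → N2 → N8 = 12.

12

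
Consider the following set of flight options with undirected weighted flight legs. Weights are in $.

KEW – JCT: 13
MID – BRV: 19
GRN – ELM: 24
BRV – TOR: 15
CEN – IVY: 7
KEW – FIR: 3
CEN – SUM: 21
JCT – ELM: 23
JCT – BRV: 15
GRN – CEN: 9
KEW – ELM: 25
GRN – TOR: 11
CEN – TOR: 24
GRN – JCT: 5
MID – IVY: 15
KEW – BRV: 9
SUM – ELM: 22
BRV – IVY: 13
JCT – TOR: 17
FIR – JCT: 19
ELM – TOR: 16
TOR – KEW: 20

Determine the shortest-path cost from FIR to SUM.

$50

Shortest distances from FIR:
FIR: 0
KEW: 3  (via FIR)
BRV: 12  (via KEW)
JCT: 16  (via KEW)
GRN: 21  (via JCT)
TOR: 23  (via KEW)
IVY: 25  (via BRV)
ELM: 28  (via KEW)
CEN: 30  (via GRN)
MID: 31  (via BRV)
SUM: 50  (via ELM)
Shortest route: FIR → KEW → ELM → SUM = $50.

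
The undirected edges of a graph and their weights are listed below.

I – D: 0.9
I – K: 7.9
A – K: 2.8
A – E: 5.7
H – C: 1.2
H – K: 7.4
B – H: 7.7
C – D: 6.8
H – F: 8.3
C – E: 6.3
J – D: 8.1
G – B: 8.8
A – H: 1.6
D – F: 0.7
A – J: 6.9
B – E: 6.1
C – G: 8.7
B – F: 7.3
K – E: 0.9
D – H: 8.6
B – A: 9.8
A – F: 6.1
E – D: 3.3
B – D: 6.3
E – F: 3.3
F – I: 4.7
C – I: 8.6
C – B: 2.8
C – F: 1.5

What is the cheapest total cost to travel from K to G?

Candidate routes:
K–E–F–C–G: 0.9+3.3+1.5+8.7 = 14.4
K–A–H–C–G: 2.8+1.6+1.2+8.7 = 14.3
The minimum is 14.3 via K–A–H–C–G.

14.3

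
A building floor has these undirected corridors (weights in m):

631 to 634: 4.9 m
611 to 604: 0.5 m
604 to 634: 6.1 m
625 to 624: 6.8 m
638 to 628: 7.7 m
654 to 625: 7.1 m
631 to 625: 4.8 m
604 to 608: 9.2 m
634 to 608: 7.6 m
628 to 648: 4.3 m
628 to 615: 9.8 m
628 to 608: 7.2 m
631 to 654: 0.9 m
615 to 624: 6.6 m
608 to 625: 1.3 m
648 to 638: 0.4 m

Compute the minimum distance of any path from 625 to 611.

11 m

Running Dijkstra from 625:
625: 0
608: 1.3  (via 625)
631: 4.8  (via 625)
654: 5.7  (via 631)
624: 6.8  (via 625)
628: 8.5  (via 608)
634: 8.9  (via 608)
604: 10.5  (via 608)
611: 11  (via 604)
Shortest route: 625 → 608 → 604 → 611 = 11 m.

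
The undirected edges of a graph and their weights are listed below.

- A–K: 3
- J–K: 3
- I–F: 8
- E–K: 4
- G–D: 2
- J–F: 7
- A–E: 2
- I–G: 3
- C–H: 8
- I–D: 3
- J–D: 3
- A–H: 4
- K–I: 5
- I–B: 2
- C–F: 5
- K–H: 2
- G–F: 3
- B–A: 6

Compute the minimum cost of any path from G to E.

Shortest distances from G:
G: 0
D: 2  (via G)
F: 3  (via G)
I: 3  (via G)
B: 5  (via I)
J: 5  (via D)
C: 8  (via F)
K: 8  (via I)
H: 10  (via K)
A: 11  (via B)
E: 12  (via K)
Shortest route: G–I–K–E = 12.

12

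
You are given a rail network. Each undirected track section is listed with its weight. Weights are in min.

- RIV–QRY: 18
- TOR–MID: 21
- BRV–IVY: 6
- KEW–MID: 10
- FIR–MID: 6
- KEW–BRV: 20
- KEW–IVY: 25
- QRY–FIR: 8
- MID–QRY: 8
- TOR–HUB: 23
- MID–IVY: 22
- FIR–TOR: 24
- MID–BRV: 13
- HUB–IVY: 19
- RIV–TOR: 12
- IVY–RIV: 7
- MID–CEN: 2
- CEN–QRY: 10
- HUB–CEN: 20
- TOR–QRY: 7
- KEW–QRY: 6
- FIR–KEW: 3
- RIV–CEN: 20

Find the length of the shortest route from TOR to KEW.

Candidate routes:
TOR → QRY → KEW: 7+6 = 13
TOR → QRY → FIR → KEW: 7+8+3 = 18
The minimum is 13 min via TOR → QRY → KEW.

13 min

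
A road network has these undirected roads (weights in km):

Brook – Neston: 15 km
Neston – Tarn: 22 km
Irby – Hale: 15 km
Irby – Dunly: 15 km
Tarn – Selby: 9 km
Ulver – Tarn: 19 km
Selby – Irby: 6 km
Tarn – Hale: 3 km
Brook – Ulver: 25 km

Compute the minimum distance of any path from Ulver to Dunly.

Shortest distances from Ulver:
Ulver: 0
Tarn: 19  (via Ulver)
Hale: 22  (via Tarn)
Brook: 25  (via Ulver)
Selby: 28  (via Tarn)
Irby: 34  (via Selby)
Neston: 40  (via Brook)
Dunly: 49  (via Irby)
Shortest route: Ulver–Tarn–Selby–Irby–Dunly = 49 km.

49 km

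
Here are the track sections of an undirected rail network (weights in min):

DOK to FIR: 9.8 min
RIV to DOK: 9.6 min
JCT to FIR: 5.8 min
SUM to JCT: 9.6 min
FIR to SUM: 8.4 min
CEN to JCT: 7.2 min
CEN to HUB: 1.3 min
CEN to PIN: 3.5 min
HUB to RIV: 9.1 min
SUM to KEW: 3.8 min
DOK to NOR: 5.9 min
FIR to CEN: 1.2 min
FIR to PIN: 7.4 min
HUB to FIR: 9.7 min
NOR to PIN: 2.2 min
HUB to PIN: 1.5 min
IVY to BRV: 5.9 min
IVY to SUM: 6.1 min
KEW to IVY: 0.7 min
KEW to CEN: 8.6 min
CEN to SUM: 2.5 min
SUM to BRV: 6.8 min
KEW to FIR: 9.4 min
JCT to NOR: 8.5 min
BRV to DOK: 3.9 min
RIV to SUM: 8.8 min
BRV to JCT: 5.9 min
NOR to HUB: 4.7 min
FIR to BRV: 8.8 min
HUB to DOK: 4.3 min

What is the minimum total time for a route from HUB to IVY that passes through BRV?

Best HUB to BRV: HUB–DOK–BRV costing 8.2
Best BRV to IVY: BRV–IVY costing 5.9
Total via BRV: 8.2 + 5.9 = 14.1 min.

14.1 min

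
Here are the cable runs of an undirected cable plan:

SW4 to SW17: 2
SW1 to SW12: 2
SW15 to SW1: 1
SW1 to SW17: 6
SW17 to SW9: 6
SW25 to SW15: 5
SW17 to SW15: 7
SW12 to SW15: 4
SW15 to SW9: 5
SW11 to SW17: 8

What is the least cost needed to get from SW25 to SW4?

14

Candidate routes:
SW25 - SW15 - SW9 - SW17 - SW4: 5+5+6+2 = 18
SW25 - SW15 - SW12 - SW1 - SW17 - SW4: 5+4+2+6+2 = 19
SW25 - SW15 - SW17 - SW4: 5+7+2 = 14
The minimum is 14 via SW25 - SW15 - SW17 - SW4.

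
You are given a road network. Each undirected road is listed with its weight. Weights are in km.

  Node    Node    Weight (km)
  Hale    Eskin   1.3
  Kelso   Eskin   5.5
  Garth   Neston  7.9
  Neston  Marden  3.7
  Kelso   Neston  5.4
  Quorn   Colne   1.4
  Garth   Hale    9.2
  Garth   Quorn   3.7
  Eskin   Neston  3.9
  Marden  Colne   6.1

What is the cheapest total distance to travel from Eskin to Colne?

Enumerating some paths:
Eskin - Neston - Garth - Quorn - Colne: 3.9+7.9+3.7+1.4 = 16.9
Eskin - Kelso - Neston - Marden - Colne: 5.5+5.4+3.7+6.1 = 20.7
Eskin - Neston - Marden - Colne: 3.9+3.7+6.1 = 13.7
Eskin - Hale - Garth - Quorn - Colne: 1.3+9.2+3.7+1.4 = 15.6
Cheapest is Eskin - Neston - Marden - Colne at 13.7 km.

13.7 km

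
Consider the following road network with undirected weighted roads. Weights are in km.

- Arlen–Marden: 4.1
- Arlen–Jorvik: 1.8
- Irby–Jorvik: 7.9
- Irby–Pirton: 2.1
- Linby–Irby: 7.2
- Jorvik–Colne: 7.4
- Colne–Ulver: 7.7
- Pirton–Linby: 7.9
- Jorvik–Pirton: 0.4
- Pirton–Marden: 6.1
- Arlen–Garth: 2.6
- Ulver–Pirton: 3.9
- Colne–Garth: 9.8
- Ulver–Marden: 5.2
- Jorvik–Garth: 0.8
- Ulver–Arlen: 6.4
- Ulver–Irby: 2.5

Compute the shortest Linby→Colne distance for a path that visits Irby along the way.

17.1 km

Best Linby to Irby: Linby → Irby costing 7.2
Shortest Irby→Colne: Irby → Pirton → Jorvik → Colne = 9.9
Total via Irby: 7.2 + 9.9 = 17.1 km.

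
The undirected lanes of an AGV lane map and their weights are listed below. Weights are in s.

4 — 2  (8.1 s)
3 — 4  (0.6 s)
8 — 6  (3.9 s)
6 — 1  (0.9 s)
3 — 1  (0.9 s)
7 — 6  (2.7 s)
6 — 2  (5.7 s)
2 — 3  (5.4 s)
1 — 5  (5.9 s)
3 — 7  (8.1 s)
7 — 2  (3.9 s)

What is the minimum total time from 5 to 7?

Compare a few routes:
5–1–3–2–7: 5.9+0.9+5.4+3.9 = 16.1
5–1–3–7: 5.9+0.9+8.1 = 14.9
5–1–6–7: 5.9+0.9+2.7 = 9.5
Cheapest is 5–1–6–7 at 9.5 s.

9.5 s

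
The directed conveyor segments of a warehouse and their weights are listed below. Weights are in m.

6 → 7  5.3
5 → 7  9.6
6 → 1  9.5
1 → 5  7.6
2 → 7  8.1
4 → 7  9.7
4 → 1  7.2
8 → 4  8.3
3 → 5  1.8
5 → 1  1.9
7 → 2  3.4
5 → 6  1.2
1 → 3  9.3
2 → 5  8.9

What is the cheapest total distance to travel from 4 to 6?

16 m

Settle nodes by increasing distance from 4:
4: 0
1: 7.2  (via 4)
7: 9.7  (via 4)
2: 13.1  (via 7)
5: 14.8  (via 1)
6: 16  (via 5)
Shortest route: 4 → 1 → 5 → 6 = 16 m.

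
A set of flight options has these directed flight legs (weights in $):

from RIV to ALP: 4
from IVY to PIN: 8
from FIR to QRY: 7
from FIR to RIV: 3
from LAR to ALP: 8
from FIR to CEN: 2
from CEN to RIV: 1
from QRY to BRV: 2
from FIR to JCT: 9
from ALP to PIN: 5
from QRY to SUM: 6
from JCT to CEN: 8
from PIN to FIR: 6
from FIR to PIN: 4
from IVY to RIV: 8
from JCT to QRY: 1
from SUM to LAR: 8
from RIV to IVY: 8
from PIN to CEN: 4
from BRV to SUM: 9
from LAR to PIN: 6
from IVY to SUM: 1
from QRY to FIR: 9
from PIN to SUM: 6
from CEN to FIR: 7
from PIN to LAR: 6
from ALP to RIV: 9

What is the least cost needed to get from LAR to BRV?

Running Dijkstra from LAR:
LAR: 0
PIN: 6  (via LAR)
ALP: 8  (via LAR)
CEN: 10  (via PIN)
RIV: 11  (via CEN)
FIR: 12  (via PIN)
SUM: 12  (via PIN)
QRY: 19  (via FIR)
IVY: 19  (via RIV)
BRV: 21  (via QRY)
Shortest route: LAR–PIN–FIR–QRY–BRV = $21.

$21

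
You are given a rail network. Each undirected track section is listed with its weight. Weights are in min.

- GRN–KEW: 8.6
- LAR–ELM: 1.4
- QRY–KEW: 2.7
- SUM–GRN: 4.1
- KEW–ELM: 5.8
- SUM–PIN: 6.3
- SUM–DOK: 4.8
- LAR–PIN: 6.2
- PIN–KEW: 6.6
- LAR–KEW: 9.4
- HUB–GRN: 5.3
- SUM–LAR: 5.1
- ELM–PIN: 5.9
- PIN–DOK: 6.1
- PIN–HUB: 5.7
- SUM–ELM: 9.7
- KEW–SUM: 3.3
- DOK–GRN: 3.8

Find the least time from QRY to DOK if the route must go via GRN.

13.9 min

Shortest QRY→GRN: QRY–KEW–SUM–GRN = 10.1
Best GRN to DOK: GRN–DOK costing 3.8
Total via GRN: 10.1 + 3.8 = 13.9 min.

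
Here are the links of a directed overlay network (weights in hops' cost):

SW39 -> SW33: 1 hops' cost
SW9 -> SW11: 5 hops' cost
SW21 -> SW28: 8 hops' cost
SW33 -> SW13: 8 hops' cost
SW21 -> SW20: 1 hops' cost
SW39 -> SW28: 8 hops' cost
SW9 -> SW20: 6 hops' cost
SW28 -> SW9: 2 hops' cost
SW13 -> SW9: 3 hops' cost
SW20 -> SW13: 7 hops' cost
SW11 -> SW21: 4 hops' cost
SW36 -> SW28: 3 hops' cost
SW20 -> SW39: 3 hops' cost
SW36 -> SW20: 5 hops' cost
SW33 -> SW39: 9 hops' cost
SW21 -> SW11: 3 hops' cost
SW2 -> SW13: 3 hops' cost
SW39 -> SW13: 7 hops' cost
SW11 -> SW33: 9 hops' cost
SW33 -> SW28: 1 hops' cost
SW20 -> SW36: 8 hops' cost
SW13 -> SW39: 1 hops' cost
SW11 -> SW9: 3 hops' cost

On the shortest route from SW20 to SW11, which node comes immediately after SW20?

SW39

Enumerating some paths:
SW20 → SW39 → SW33 → SW28 → SW9 → SW11: 3+1+1+2+5 = 12
SW20 → SW13 → SW9 → SW11: 7+3+5 = 15
SW20 → SW13 → SW39 → SW33 → SW28 → SW9 → SW11: 7+1+1+1+2+5 = 17
The minimum is 12 hops' cost via SW20 → SW39 → SW33 → SW28 → SW9 → SW11.
So from SW20 the first move is to SW39.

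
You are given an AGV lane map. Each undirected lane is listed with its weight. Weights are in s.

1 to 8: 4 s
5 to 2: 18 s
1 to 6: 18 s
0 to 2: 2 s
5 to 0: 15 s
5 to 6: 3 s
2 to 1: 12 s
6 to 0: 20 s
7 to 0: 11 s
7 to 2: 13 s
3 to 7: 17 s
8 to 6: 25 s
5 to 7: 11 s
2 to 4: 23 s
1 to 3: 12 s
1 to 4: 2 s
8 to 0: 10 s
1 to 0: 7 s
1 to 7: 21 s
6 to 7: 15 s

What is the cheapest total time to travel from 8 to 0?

Settle nodes by increasing distance from 8:
8: 0
1: 4  (via 8)
4: 6  (via 1)
0: 10  (via 8)
Shortest route: 8–0 = 10 s.

10 s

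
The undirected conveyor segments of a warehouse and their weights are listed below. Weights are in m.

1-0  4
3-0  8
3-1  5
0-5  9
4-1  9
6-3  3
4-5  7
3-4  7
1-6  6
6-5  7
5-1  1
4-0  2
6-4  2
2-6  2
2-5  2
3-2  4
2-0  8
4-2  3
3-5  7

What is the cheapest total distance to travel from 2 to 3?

Settle nodes by increasing distance from 2:
2: 0
5: 2  (via 2)
6: 2  (via 2)
1: 3  (via 5)
4: 3  (via 2)
3: 4  (via 2)
Shortest route: 2 → 3 = 4 m.

4 m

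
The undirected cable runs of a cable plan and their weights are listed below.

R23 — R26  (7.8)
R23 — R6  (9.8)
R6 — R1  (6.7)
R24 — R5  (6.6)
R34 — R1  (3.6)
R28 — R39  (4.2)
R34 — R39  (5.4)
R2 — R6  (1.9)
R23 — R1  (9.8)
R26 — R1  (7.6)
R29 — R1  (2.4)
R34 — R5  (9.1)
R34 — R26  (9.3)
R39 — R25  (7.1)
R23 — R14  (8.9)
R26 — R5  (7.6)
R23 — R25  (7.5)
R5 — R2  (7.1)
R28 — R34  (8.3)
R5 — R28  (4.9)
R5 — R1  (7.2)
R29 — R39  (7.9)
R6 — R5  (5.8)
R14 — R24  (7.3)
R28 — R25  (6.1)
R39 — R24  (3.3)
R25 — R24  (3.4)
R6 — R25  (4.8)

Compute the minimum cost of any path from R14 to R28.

Compare a few routes:
R14 - R24 - R39 - R28: 7.3+3.3+4.2 = 14.8
R14 - R24 - R25 - R28: 7.3+3.4+6.1 = 16.8
The minimum is 14.8 via R14 - R24 - R39 - R28.

14.8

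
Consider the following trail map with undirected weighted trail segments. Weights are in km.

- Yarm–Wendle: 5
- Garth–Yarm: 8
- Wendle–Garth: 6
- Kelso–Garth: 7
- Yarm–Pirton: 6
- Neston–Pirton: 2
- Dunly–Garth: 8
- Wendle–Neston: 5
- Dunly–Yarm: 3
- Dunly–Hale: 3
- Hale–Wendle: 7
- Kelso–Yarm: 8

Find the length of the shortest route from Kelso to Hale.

Settle nodes by increasing distance from Kelso:
Kelso: 0
Garth: 7  (via Kelso)
Yarm: 8  (via Kelso)
Dunly: 11  (via Yarm)
Wendle: 13  (via Garth)
Pirton: 14  (via Yarm)
Hale: 14  (via Dunly)
Shortest route: Kelso–Yarm–Dunly–Hale = 14 km.

14 km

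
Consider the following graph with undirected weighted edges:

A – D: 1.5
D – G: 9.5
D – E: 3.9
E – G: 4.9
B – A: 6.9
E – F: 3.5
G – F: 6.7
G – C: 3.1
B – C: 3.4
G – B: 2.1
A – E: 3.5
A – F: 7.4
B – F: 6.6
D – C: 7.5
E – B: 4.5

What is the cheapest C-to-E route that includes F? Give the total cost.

13.3

Best C to F: C–G–F costing 9.8
Shortest F→E: F–E = 3.5
Total via F: 9.8 + 3.5 = 13.3.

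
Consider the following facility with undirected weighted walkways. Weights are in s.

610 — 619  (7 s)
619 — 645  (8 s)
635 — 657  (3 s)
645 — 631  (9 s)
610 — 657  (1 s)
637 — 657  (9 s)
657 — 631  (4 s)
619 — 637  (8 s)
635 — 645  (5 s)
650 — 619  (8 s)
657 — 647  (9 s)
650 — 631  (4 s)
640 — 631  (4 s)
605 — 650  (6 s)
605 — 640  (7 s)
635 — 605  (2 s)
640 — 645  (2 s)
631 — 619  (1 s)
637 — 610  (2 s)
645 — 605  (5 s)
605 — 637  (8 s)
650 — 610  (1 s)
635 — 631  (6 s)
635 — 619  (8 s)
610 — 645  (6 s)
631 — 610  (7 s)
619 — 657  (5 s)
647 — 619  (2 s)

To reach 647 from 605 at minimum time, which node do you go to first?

635

Candidate routes:
605 - 635 - 657 - 631 - 619 - 647: 2+3+4+1+2 = 12
605 - 635 - 631 - 619 - 647: 2+6+1+2 = 11
Cheapest is 605 - 635 - 631 - 619 - 647 at 11 s.
So from 605 the first move is to 635.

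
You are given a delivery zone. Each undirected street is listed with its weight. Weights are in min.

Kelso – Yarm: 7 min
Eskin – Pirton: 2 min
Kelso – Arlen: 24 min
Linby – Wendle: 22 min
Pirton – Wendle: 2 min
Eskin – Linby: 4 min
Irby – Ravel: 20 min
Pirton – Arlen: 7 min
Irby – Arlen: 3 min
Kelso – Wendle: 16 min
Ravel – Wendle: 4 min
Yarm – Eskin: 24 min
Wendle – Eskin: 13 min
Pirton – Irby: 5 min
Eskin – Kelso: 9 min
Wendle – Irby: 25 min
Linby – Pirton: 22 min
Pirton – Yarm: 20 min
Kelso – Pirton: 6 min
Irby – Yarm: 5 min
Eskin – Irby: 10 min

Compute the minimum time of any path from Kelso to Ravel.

12 min

Candidate routes:
Kelso → Eskin → Pirton → Wendle → Ravel: 9+2+2+4 = 17
Kelso → Pirton → Wendle → Ravel: 6+2+4 = 12
The minimum is 12 min via Kelso → Pirton → Wendle → Ravel.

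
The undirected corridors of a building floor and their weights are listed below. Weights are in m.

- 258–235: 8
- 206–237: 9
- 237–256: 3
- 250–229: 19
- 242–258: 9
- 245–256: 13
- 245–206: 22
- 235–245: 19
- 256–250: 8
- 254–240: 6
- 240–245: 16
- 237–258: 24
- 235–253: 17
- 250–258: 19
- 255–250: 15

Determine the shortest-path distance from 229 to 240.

Enumerating some paths:
229 → 250 → 258 → 235 → 245 → 240: 19+19+8+19+16 = 81
229 → 250 → 258 → 237 → 256 → 245 → 240: 19+19+24+3+13+16 = 94
229 → 250 → 256 → 237 → 206 → 245 → 240: 19+8+3+9+22+16 = 77
229 → 250 → 256 → 245 → 240: 19+8+13+16 = 56
The minimum is 56 m via 229 → 250 → 256 → 245 → 240.

56 m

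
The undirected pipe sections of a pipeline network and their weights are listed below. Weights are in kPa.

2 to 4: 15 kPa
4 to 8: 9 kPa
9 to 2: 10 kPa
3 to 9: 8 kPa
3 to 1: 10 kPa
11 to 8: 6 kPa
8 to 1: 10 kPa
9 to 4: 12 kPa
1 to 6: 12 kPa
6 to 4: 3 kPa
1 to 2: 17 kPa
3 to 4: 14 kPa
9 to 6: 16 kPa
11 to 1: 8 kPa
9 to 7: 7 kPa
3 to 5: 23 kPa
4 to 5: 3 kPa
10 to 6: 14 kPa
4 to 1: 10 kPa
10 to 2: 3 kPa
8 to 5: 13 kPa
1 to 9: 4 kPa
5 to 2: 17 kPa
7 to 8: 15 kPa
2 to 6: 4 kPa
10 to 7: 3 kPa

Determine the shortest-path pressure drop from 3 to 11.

18 kPa

Settle nodes by increasing distance from 3:
3: 0
9: 8  (via 3)
1: 10  (via 3)
4: 14  (via 3)
7: 15  (via 9)
5: 17  (via 4)
6: 17  (via 4)
2: 18  (via 9)
10: 18  (via 7)
11: 18  (via 1)
Shortest route: 3–1–11 = 18 kPa.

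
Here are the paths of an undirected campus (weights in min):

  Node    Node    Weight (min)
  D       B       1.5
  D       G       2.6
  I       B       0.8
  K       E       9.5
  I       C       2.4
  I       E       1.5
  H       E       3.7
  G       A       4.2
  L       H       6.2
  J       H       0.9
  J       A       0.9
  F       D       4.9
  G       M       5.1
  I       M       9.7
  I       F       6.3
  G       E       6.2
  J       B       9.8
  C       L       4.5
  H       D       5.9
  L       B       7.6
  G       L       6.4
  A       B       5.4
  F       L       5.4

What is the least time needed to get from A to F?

Shortest distances from A:
A: 0
J: 0.9  (via A)
H: 1.8  (via J)
G: 4.2  (via A)
B: 5.4  (via A)
E: 5.5  (via H)
I: 6.2  (via B)
D: 6.8  (via G)
L: 8  (via H)
C: 8.6  (via I)
M: 9.3  (via G)
F: 11.7  (via D)
Shortest route: A → G → D → F = 11.7 min.

11.7 min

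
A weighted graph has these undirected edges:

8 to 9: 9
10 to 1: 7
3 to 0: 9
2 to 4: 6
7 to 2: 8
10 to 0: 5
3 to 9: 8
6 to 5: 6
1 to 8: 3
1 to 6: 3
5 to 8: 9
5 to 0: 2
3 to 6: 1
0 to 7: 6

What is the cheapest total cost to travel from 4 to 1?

31

Candidate routes:
4–2–7–0–5–8–1: 6+8+6+2+9+3 = 34
4–2–7–0–10–1: 6+8+6+5+7 = 32
4–2–7–0–3–6–1: 6+8+6+9+1+3 = 33
4–2–7–0–5–6–1: 6+8+6+2+6+3 = 31
The minimum is 31 via 4–2–7–0–5–6–1.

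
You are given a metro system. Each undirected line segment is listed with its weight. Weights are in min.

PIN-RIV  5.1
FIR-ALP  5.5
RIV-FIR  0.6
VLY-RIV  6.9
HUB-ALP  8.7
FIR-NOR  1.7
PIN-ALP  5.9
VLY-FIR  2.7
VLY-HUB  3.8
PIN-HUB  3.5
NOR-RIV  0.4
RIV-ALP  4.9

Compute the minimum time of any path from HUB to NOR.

Shortest distances from HUB:
HUB: 0
PIN: 3.5  (via HUB)
VLY: 3.8  (via HUB)
FIR: 6.5  (via VLY)
RIV: 7.1  (via FIR)
NOR: 7.5  (via RIV)
Shortest route: HUB → VLY → FIR → RIV → NOR = 7.5 min.

7.5 min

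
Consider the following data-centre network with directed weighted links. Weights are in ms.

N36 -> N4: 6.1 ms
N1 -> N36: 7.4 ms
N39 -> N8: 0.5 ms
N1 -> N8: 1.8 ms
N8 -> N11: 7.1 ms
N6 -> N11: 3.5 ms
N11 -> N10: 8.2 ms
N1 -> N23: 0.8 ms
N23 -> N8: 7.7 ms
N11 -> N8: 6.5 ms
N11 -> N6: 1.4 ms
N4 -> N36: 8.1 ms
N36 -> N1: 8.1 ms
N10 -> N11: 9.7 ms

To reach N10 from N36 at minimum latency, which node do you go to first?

Enumerating some paths:
N36 - N1 - N23 - N8 - N11 - N10: 8.1+0.8+7.7+7.1+8.2 = 31.9
N36 - N1 - N8 - N11 - N10: 8.1+1.8+7.1+8.2 = 25.2
Cheapest is N36 - N1 - N8 - N11 - N10 at 25.2 ms.
So from N36 the first move is to N1.

N1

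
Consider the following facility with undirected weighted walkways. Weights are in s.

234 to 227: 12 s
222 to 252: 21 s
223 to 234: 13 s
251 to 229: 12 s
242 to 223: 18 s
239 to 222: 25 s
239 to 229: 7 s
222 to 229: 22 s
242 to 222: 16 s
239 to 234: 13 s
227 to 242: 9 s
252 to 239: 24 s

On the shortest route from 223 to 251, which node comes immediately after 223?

Candidate routes:
223–242–222–229–251: 18+16+22+12 = 68
223–234–239–229–251: 13+13+7+12 = 45
223–242–222–239–229–251: 18+16+25+7+12 = 78
223–242–227–234–239–229–251: 18+9+12+13+7+12 = 71
The minimum is 45 s via 223–234–239–229–251.
So from 223 the first move is to 234.

234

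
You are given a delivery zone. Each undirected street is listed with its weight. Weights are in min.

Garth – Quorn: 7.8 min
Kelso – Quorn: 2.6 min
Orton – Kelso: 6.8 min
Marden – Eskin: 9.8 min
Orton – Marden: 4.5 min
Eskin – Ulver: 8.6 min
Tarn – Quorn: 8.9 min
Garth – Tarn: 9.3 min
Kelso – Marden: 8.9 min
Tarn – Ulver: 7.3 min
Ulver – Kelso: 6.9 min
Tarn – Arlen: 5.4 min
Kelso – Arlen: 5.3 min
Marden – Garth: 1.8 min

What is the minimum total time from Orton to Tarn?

15.6 min

Compare a few routes:
Orton - Kelso - Quorn - Tarn: 6.8+2.6+8.9 = 18.3
Orton - Marden - Garth - Tarn: 4.5+1.8+9.3 = 15.6
Orton - Kelso - Arlen - Tarn: 6.8+5.3+5.4 = 17.5
Cheapest is Orton - Marden - Garth - Tarn at 15.6 min.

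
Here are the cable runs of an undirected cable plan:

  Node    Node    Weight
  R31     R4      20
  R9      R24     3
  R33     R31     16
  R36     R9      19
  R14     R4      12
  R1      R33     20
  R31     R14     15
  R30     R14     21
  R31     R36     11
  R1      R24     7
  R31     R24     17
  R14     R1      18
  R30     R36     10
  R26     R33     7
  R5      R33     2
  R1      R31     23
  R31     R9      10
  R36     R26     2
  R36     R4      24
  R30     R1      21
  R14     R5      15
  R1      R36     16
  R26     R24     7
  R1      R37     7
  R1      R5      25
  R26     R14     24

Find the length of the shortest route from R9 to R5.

19

Settle nodes by increasing distance from R9:
R9: 0
R24: 3  (via R9)
R26: 10  (via R24)
R1: 10  (via R24)
R31: 10  (via R9)
R36: 12  (via R26)
R37: 17  (via R1)
R33: 17  (via R26)
R5: 19  (via R33)
Shortest route: R9 → R24 → R26 → R33 → R5 = 19.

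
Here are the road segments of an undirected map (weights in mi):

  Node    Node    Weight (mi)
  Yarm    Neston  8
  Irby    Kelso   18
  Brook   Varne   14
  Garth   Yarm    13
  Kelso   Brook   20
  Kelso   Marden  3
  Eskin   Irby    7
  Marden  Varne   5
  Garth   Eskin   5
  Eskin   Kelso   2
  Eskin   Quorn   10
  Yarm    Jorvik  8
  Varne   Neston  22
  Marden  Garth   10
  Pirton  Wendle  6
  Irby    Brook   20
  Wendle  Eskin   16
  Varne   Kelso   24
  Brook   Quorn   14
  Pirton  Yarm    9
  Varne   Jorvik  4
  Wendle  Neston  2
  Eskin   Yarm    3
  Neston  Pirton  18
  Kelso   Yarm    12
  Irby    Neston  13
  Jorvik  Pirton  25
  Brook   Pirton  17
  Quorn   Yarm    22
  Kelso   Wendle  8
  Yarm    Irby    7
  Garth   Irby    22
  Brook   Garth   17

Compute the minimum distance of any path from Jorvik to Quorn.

21 mi

Compare a few routes:
Jorvik - Varne - Marden - Kelso - Eskin - Quorn: 4+5+3+2+10 = 24
Jorvik - Yarm - Eskin - Quorn: 8+3+10 = 21
Cheapest is Jorvik - Yarm - Eskin - Quorn at 21 mi.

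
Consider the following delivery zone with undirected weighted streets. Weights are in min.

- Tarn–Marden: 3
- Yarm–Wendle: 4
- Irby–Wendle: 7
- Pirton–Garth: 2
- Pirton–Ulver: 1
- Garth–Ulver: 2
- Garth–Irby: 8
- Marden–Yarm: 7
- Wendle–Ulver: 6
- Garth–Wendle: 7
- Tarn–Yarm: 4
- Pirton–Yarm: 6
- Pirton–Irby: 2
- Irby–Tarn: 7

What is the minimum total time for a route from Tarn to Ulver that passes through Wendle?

Shortest Tarn→Wendle: Tarn–Yarm–Wendle = 8
Best Wendle to Ulver: Wendle–Ulver costing 6
Total via Wendle: 8 + 6 = 14 min.

14 min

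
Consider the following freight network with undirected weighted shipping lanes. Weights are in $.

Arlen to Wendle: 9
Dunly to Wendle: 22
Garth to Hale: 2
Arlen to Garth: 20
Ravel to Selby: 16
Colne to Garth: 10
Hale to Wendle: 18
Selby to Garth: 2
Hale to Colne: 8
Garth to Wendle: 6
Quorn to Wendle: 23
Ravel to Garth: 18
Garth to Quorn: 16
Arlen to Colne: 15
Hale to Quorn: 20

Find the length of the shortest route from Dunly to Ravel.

$46

Shortest distances from Dunly:
Dunly: 0
Wendle: 22  (via Dunly)
Garth: 28  (via Wendle)
Selby: 30  (via Garth)
Hale: 30  (via Garth)
Arlen: 31  (via Wendle)
Colne: 38  (via Garth)
Quorn: 44  (via Garth)
Ravel: 46  (via Garth)
Shortest route: Dunly–Wendle–Garth–Ravel = $46.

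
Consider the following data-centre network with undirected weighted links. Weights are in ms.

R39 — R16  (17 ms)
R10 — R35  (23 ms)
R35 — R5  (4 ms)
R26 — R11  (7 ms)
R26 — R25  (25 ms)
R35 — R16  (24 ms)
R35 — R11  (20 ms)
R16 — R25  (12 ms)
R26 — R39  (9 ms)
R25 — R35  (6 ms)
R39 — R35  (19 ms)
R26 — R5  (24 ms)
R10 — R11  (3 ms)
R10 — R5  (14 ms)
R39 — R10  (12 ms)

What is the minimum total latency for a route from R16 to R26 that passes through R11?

39 ms

Shortest R16→R11: R16–R39–R10–R11 = 32
Shortest R11→R26: R11–R26 = 7
Total via R11: 32 + 7 = 39 ms.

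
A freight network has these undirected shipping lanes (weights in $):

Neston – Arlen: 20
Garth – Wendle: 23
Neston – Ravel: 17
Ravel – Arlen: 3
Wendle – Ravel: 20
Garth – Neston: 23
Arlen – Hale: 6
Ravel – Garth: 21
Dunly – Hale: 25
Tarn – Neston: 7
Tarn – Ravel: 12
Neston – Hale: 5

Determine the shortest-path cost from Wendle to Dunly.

Candidate routes:
Wendle - Ravel - Arlen - Hale - Dunly: 20+3+6+25 = 54
Wendle - Ravel - Tarn - Neston - Hale - Dunly: 20+12+7+5+25 = 69
Wendle - Ravel - Neston - Hale - Dunly: 20+17+5+25 = 67
The minimum is $54 via Wendle - Ravel - Arlen - Hale - Dunly.

$54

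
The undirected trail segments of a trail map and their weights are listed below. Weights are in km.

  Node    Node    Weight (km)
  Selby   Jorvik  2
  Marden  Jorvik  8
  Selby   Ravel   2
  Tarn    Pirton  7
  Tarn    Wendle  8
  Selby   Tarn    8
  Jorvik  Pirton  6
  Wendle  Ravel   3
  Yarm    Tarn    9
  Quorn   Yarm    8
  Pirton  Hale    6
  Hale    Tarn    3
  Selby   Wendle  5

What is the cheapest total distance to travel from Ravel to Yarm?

Running Dijkstra from Ravel:
Ravel: 0
Selby: 2  (via Ravel)
Wendle: 3  (via Ravel)
Jorvik: 4  (via Selby)
Tarn: 10  (via Selby)
Pirton: 10  (via Jorvik)
Marden: 12  (via Jorvik)
Hale: 13  (via Tarn)
Yarm: 19  (via Tarn)
Shortest route: Ravel → Selby → Tarn → Yarm = 19 km.

19 km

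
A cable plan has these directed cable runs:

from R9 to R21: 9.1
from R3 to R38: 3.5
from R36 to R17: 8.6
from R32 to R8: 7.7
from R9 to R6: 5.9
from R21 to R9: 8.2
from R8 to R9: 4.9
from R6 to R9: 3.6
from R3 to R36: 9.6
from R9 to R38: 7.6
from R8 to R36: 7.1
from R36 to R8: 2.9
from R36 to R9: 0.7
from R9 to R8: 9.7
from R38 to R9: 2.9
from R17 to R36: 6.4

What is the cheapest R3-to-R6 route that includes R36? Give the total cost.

Shortest R3→R36: R3 → R36 = 9.6
Shortest R36→R6: R36 → R9 → R6 = 6.6
Total via R36: 9.6 + 6.6 = 16.2.

16.2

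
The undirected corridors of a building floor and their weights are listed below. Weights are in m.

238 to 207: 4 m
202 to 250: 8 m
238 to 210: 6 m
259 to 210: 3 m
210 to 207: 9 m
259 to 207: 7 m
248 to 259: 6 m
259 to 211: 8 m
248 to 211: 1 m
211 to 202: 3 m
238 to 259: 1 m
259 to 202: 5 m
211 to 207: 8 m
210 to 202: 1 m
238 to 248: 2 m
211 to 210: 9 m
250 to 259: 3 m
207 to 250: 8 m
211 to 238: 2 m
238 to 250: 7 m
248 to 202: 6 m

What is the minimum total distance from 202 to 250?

Shortest distances from 202:
202: 0
210: 1  (via 202)
211: 3  (via 202)
259: 4  (via 210)
248: 4  (via 211)
238: 5  (via 211)
250: 7  (via 259)
Shortest route: 202–210–259–250 = 7 m.

7 m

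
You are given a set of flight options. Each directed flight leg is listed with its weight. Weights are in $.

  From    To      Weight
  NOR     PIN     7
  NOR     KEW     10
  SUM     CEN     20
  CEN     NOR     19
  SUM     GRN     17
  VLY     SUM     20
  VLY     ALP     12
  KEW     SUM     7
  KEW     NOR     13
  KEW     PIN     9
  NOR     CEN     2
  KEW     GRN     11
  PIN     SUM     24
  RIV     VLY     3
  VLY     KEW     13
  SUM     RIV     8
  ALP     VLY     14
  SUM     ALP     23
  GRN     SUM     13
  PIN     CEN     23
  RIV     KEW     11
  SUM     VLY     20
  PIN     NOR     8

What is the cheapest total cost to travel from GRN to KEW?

Shortest distances from GRN:
GRN: 0
SUM: 13  (via GRN)
RIV: 21  (via SUM)
VLY: 24  (via RIV)
KEW: 32  (via RIV)
Shortest route: GRN–SUM–RIV–KEW = $32.

$32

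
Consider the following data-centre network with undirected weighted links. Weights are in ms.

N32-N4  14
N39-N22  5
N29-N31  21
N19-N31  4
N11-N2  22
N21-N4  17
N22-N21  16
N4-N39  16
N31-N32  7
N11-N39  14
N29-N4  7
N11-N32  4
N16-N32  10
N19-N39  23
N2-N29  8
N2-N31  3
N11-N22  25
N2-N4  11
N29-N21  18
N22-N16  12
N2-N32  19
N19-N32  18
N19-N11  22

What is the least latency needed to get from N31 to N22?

29 ms

Candidate routes:
N31 → N32 → N16 → N22: 7+10+12 = 29
N31 → N2 → N4 → N39 → N22: 3+11+16+5 = 35
N31 → N32 → N11 → N39 → N22: 7+4+14+5 = 30
N31 → N19 → N39 → N22: 4+23+5 = 32
Cheapest is N31 → N32 → N16 → N22 at 29 ms.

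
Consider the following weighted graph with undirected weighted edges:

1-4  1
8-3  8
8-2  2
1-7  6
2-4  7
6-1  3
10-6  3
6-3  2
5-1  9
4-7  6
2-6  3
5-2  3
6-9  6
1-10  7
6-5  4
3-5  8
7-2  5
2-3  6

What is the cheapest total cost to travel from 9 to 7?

Settle nodes by increasing distance from 9:
9: 0
6: 6  (via 9)
3: 8  (via 6)
1: 9  (via 6)
2: 9  (via 6)
10: 9  (via 6)
4: 10  (via 1)
5: 10  (via 6)
8: 11  (via 2)
7: 14  (via 2)
Shortest route: 9 → 6 → 2 → 7 = 14.

14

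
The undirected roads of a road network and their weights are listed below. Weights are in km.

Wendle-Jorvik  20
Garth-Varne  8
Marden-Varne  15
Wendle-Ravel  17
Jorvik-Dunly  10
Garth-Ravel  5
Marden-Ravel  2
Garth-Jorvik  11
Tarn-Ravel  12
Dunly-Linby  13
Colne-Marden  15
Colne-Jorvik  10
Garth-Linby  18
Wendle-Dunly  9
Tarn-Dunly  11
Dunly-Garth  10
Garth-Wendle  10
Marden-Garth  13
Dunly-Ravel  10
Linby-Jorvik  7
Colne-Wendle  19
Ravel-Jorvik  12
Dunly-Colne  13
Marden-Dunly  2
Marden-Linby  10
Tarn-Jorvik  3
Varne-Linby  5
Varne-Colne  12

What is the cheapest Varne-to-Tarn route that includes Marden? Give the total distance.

28 km

Best Varne to Marden: Varne → Marden costing 15
Shortest Marden→Tarn: Marden → Dunly → Tarn = 13
Total via Marden: 15 + 13 = 28 km.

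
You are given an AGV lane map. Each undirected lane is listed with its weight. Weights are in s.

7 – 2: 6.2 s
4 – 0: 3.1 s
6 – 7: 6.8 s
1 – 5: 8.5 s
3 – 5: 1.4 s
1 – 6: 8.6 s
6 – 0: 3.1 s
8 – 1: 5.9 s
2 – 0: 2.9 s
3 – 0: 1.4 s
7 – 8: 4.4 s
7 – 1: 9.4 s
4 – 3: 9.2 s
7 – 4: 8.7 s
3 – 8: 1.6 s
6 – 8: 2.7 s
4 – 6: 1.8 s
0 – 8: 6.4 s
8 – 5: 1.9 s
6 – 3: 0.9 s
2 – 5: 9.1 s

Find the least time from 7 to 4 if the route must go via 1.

19.6 s

Best 7 to 1: 7–1 costing 9.4
Best 1 to 4: 1–8–3–6–4 costing 10.2
Total via 1: 9.4 + 10.2 = 19.6 s.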